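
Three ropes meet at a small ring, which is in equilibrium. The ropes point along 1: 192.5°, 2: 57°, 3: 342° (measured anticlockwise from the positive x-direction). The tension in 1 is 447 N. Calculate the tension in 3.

Resolve: ΣF_x = 447 cos 192.5° + T_2 cos 57° + T_3 cos 342° = 0.
        ΣF_y = 447 sin 192.5° + T_2 sin 57° + T_3 sin 342° = 0.
The known terms sum to (-436.4, -96.75) N, so 0.5446 T_2 + 0.9511 T_3 = 436.4 and 0.8387 T_2 − 0.3090 T_3 = 96.75.
Solving simultaneously: T_2 = 234.9 N, T_3 = 324.4 N.

T_3 ≈ 324 N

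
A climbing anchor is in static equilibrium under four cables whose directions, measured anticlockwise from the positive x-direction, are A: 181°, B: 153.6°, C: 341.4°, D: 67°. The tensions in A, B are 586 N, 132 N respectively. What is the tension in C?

T_C ≈ 669 N

Resolve: ΣF_x = 586 cos 181° + 132 cos 153.6° + T_C cos 341.4° + T_D cos 67° = 0.
        ΣF_y = 586 sin 181° + 132 sin 153.6° + T_C sin 341.4° + T_D sin 67° = 0.
The known terms sum to (-704.1, 48.46) N, so 0.9478 T_C + 0.3907 T_D = 704.1 and -0.3190 T_C + 0.9205 T_D = -48.46.
Solving simultaneously: T_C = 669.1 N, T_D = 179.2 N.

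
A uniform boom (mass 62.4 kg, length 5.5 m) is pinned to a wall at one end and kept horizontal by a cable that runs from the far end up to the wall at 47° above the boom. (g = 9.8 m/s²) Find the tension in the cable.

Take torques about the hinge: T sin 47° · 5.5 = 62.4×9.8×2.75 = 1681.7 N·m.
So T = 1681.7 / (0.7314 × 5.5) = 418.07 N.

T ≈ 418 N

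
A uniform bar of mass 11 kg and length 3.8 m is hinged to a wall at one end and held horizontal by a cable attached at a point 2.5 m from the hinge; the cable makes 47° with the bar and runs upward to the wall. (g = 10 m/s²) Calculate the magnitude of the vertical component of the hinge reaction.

|H_y| ≈ 26.4 N

Take torques about the hinge: T sin 47° · 2.5 = 11×10×1.9 = 209 N·m.
So T = 209 / (0.7314 × 2.5) = 114.31 N.
ΣF_y = 0: H_y = (11×10) − T sin 47° = 110 − 83.6 = 26.4 N.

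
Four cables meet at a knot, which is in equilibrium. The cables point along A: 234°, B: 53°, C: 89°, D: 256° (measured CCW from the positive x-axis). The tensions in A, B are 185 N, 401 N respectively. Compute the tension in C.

T_C ≈ 388 N

Resolve: ΣF_x = 185 cos 234° + 401 cos 53° + T_C cos 89° + T_D cos 256° = 0.
        ΣF_y = 185 sin 234° + 401 sin 53° + T_C sin 89° + T_D sin 256° = 0.
The known terms sum to (132.6, 170.6) N, so 0.0175 T_C − 0.2419 T_D = -132.6 and 0.9998 T_C − 0.9703 T_D = -170.6.
Solving simultaneously: T_C = 388.4 N, T_D = 576.1 N.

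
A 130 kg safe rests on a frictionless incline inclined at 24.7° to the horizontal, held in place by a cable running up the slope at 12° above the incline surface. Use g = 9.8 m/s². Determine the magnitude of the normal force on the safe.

Take axes along and perpendicular to the incline. Weight components: W sin 24.7° = 532.4 N down-slope, W cos 24.7° = 1157 N into the surface.
Along incline: T cos 12° = W sin 24.7° → T = 544.3 N.
Perpendicular: N = W cos 24.7° − T sin 12° = 1044 N.

N ≈ 1040 N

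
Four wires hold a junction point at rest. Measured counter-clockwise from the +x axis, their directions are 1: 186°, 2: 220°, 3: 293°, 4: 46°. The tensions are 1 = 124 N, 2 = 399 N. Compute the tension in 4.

T_4 ≈ 543 N

Resolve: ΣF_x = 124 cos 186° + 399 cos 220° + T_3 cos 293° + T_4 cos 46° = 0.
        ΣF_y = 124 sin 186° + 399 sin 220° + T_3 sin 293° + T_4 sin 46° = 0.
The known terms sum to (-429, -269.4) N, so 0.3907 T_3 + 0.6947 T_4 = 429 and -0.9205 T_3 + 0.7193 T_4 = 269.4.
Solving simultaneously: T_3 = 131.9 N, T_4 = 543.3 N.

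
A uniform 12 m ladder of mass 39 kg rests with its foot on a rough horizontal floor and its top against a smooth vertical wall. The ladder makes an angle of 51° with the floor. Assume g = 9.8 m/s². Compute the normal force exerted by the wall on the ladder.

N_wall ≈ 155 N

Torques about the foot: N_wall · 12 sin 51° = 39×9.8×6 cos 51° → N_wall = 154.75 N.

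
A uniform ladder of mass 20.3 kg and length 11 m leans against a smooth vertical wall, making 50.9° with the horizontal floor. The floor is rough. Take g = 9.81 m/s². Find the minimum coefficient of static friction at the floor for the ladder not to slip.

ΣF_y = 0: N_floor = 20.3×9.81 = 199.14 N.
Torques about the foot: N_wall · 11 sin 50.9° = 20.3×9.81×5.5 cos 50.9° → N_wall = 80.92 N.
ΣF_x = 0: f_floor = N_wall = 80.92 N.
μ_min = f_floor / N_floor = 80.92 / 199.14 = 0.4063.

μ_min ≈ 0.406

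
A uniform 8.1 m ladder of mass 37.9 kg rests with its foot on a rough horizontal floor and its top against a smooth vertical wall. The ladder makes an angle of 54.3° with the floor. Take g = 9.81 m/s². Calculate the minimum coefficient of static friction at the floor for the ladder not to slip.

ΣF_y = 0: N_floor = 37.9×9.81 = 371.8 N.
Torques about the foot: N_wall · 8.1 sin 54.3° = 37.9×9.81×4.05 cos 54.3° → N_wall = 133.58 N.
ΣF_x = 0: f_floor = N_wall = 133.58 N.
μ_min = f_floor / N_floor = 133.58 / 371.8 = 0.3593.

μ_min ≈ 0.359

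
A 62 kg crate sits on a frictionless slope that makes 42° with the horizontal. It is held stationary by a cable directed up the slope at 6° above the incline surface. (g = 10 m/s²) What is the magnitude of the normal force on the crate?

N ≈ 417 N

Take axes along and perpendicular to the incline. Weight components: W sin 42° = 414.9 N down-slope, W cos 42° = 460.7 N into the surface.
Along incline: T cos 6° = W sin 42° → T = 417.1 N.
Perpendicular: N = W cos 42° − T sin 6° = 417.1 N.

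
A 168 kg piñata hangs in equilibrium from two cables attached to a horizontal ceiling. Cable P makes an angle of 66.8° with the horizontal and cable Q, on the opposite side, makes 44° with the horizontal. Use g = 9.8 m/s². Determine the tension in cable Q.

T_Q ≈ 694 N

Weight W = 168 × 9.8 = 1646 N acts straight down.
Horizontal: T_P cos 66.8° = T_Q cos 44°  →  T_P = 1.826 T_Q.
Vertical: T_P sin 66.8° + T_Q sin 44° = 1646.
Substituting the horizontal relation into the vertical equation gives 2.373 T_Q = 1646, so T_Q = 693.8 N.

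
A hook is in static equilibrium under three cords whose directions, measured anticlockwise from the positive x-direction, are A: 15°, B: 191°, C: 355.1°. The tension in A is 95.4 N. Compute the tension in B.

Resolve: ΣF_x = 95.4 cos 15° + T_B cos 191° + T_C cos 355.1° = 0.
        ΣF_y = 95.4 sin 15° + T_B sin 191° + T_C sin 355.1° = 0.
The known terms sum to (92.15, 24.69) N, so -0.9816 T_B + 0.9963 T_C = -92.15 and -0.1908 T_B − 0.0854 T_C = -24.69.
Solving simultaneously: T_B = 118.5 N, T_C = 24.29 N.

T_B ≈ 119 N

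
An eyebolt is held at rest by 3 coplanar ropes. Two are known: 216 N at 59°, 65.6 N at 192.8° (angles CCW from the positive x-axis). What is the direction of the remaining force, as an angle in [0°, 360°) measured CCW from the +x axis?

θ ≈ 255°

Sum the known components: ΣF_x = 47.28 N, ΣF_y = 170.6 N.
For equilibrium the remaining force must supply (−ΣF_x, −ΣF_y) = (-47.28, -170.6) N.
Magnitude = √((-47.28)² + (-170.6)²) = 177 N; direction = atan2(-170.6, -47.28) = 254.5°.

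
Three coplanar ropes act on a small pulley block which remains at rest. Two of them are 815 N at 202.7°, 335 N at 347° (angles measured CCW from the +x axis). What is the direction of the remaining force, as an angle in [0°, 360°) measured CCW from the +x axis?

Sum the known components: ΣF_x = -425.5 N, ΣF_y = -389.9 N.
For equilibrium the remaining force must supply (−ΣF_x, −ΣF_y) = (425.5, 389.9) N.
Magnitude = √((425.5)² + (389.9)²) = 577.1 N; direction = atan2(389.9, 425.5) = 42.5°.

θ ≈ 42.5°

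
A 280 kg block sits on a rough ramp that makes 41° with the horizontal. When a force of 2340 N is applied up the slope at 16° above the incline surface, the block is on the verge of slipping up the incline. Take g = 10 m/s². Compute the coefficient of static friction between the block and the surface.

μ ≈ 0.281

On the verge of sliding up the incline, friction is at its maximum μN and acts down the slope.
Perpendicular to incline: N = W cos 41° − P sin 16° = 2113 − 645 = 1468 N.
Along incline: P cos 16° − μN = W sin 41° → μ = −(W sin 41° − P cos 16°) / N = 0.2809.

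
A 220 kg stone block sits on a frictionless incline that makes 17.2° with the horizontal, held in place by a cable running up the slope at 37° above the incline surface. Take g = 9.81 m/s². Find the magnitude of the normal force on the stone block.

Take axes along and perpendicular to the incline. Weight components: W sin 17.2° = 638.2 N down-slope, W cos 17.2° = 2062 N into the surface.
Along incline: T cos 37° = W sin 17.2° → T = 799.1 N.
Perpendicular: N = W cos 17.2° − T sin 37° = 1581 N.

N ≈ 1580 N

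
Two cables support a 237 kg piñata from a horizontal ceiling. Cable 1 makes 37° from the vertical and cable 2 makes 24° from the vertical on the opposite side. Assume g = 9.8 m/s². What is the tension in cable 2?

T_2 ≈ 1600 N

Angles from the horizontal: cable 1 is 90° − 37° = 53°, cable 2 is 90° − 24° = 66°.
Weight W = 237 × 9.8 = 2323 N acts straight down.
Horizontal: T_1 cos 53° = T_2 cos 66°  →  T_1 = 0.6758 T_2.
Vertical: T_1 sin 53° + T_2 sin 66° = 2323.
Substituting the horizontal relation into the vertical equation gives 1.453 T_2 = 2323, so T_2 = 1598 N.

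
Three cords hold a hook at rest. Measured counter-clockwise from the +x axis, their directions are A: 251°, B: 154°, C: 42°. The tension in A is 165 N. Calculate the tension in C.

T_C ≈ 177 N

Resolve: ΣF_x = 165 cos 251° + T_B cos 154° + T_C cos 42° = 0.
        ΣF_y = 165 sin 251° + T_B sin 154° + T_C sin 42° = 0.
The known terms sum to (-53.72, -156) N, so -0.8988 T_B + 0.7431 T_C = 53.72 and 0.4384 T_B + 0.6691 T_C = 156.
Solving simultaneously: T_B = 86.28 N, T_C = 176.6 N.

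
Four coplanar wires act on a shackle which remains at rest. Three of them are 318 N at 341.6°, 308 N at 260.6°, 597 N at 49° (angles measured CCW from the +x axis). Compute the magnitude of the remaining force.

Sum the known components: ΣF_x = 643.1 N, ΣF_y = 46.32 N.
For equilibrium the remaining force must supply (−ΣF_x, −ΣF_y) = (-643.1, -46.32) N.
Magnitude = √((-643.1)² + (-46.32)²) = 644.8 N; direction = atan2(-46.32, -643.1) = 184.1°.

F ≈ 645 N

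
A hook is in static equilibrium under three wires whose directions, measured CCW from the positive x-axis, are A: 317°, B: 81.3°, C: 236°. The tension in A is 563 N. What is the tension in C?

Resolve: ΣF_x = 563 cos 317° + T_B cos 81.3° + T_C cos 236° = 0.
        ΣF_y = 563 sin 317° + T_B sin 81.3° + T_C sin 236° = 0.
The known terms sum to (411.8, -384) N, so 0.1513 T_B − 0.5592 T_C = -411.8 and 0.9885 T_B − 0.8290 T_C = 384.
Solving simultaneously: T_B = 1301 N, T_C = 1088 N.

T_C ≈ 1090 N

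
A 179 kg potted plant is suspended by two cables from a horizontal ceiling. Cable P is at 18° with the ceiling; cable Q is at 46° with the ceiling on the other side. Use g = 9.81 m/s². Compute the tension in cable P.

Weight W = 179 × 9.81 = 1756 N acts straight down.
Horizontal: T_P cos 18° = T_Q cos 46°  →  T_Q = 1.369 T_P.
Vertical: T_P sin 18° + T_Q sin 46° = 1756.
Substituting the horizontal relation into the vertical equation gives 1.294 T_P = 1756, so T_P = 1357 N.

T_P ≈ 1360 N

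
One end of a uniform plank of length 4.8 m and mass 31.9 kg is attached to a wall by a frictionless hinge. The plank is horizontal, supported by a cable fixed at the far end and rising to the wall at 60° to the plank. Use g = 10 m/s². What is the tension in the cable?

Take torques about the hinge: T sin 60° · 4.8 = 31.9×10×2.4 = 765.6 N·m.
So T = 765.6 / (0.8660 × 4.8) = 184.17 N.

T ≈ 184 N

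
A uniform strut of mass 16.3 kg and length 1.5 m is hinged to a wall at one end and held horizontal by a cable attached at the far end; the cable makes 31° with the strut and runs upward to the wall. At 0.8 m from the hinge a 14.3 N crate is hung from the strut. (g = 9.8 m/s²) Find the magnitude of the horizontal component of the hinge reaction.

Take torques about the hinge: T sin 31° · 1.5 = 16.3×9.8×0.75 + 14.3×0.8 = 131.25 N·m.
So T = 131.25 / (0.5150 × 1.5) = 169.88 N.
ΣF_x = 0: H_x = T cos 31° = 145.62 N.

H_x ≈ 146 N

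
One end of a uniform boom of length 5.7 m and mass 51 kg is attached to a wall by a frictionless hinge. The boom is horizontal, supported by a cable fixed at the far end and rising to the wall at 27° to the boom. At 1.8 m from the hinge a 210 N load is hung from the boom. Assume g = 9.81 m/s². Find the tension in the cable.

T ≈ 697 N

Take torques about the hinge: T sin 27° · 5.7 = 51×9.81×2.85 + 210×1.8 = 1803.9 N·m.
So T = 1803.9 / (0.4540 × 5.7) = 697.09 N.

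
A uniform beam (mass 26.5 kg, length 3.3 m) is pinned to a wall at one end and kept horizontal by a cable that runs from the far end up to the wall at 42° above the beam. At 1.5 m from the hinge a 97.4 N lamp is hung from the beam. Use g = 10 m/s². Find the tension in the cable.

T ≈ 264 N

Take torques about the hinge: T sin 42° · 3.3 = 26.5×10×1.65 + 97.4×1.5 = 583.35 N·m.
So T = 583.35 / (0.6691 × 3.3) = 264.18 N.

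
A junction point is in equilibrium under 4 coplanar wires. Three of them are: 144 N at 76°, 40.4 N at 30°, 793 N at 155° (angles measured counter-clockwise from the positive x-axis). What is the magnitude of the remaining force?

Sum the known components: ΣF_x = -648.9 N, ΣF_y = 495.1 N.
For equilibrium the remaining force must supply (−ΣF_x, −ΣF_y) = (648.9, -495.1) N.
Magnitude = √((648.9)² + (-495.1)²) = 816.2 N; direction = atan2(-495.1, 648.9) = 322.7°.

F ≈ 816 N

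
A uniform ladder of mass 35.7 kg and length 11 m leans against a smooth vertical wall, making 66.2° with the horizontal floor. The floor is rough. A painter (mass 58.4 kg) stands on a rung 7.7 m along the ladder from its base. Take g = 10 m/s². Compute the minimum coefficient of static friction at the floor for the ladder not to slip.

μ_min ≈ 0.275

ΣF_y = 0: N_floor = 35.7×10 + 58.4×10 = 941 N.
Torques about the foot: N_wall · 11 sin 66.2° = 35.7×10×5.5 cos 66.2° + 58.4×10×7.7 cos 66.2° → N_wall = 259.03 N.
ΣF_x = 0: f_floor = N_wall = 259.03 N.
μ_min = f_floor / N_floor = 259.03 / 941 = 0.2753.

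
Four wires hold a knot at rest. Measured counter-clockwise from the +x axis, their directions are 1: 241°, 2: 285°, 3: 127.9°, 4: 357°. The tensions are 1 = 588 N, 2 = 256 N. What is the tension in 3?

T_3 ≈ 1020 N

Resolve: ΣF_x = 588 cos 241° + 256 cos 285° + T_3 cos 127.9° + T_4 cos 357° = 0.
        ΣF_y = 588 sin 241° + 256 sin 285° + T_3 sin 127.9° + T_4 sin 357° = 0.
The known terms sum to (-218.8, -761.6) N, so -0.6143 T_3 + 0.9986 T_4 = 218.8 and 0.7891 T_3 − 0.0523 T_4 = 761.6.
Solving simultaneously: T_3 = 1021 N, T_4 = 847.3 N.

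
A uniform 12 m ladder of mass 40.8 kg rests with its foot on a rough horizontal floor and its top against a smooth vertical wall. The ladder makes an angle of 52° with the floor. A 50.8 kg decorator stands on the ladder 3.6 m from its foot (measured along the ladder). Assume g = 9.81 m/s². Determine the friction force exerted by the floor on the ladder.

Torques about the foot: N_wall · 12 sin 52° = 40.8×9.81×6 cos 52° + 50.8×9.81×3.6 cos 52° → N_wall = 273.16 N.
ΣF_x = 0: f_floor = N_wall = 273.16 N.

f ≈ 273 N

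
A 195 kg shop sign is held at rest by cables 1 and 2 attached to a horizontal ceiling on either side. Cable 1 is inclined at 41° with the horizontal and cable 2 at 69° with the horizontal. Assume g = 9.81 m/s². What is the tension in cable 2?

Weight W = 195 × 9.81 = 1913 N acts straight down.
Horizontal: T_1 cos 41° = T_2 cos 69°  →  T_1 = 0.4748 T_2.
Vertical: T_1 sin 41° + T_2 sin 69° = 1913.
Substituting the horizontal relation into the vertical equation gives 1.245 T_2 = 1913, so T_2 = 1536 N.

T_2 ≈ 1540 N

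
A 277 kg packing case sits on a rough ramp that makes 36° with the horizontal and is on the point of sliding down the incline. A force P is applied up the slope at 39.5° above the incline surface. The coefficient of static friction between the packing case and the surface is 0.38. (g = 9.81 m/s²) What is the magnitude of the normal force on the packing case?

On the verge of sliding down the incline, friction equals μN and acts up the slope.
Perpendicular: N + P sin 39.5° = W cos 36° = 2198 N.
Along incline: P cos 39.5° + μN = W sin 36° with W sin 36° = 1597 N.
Solving the pair for P and N: P = 1438 N, N = 1284 N (and f = μN = 487.9 N).

N ≈ 1280 N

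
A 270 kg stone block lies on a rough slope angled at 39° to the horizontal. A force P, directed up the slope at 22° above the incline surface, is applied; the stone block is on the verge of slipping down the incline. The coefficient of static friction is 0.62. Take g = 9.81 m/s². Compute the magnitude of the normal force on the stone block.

N ≈ 1850 N

On the verge of sliding down the incline, friction equals μN and acts up the slope.
Perpendicular: N + P sin 22° = W cos 39° = 2058 N.
Along incline: P cos 22° + μN = W sin 39° with W sin 39° = 1667 N.
Solving the pair for P and N: P = 562.2 N, N = 1848 N (and f = μN = 1146 N).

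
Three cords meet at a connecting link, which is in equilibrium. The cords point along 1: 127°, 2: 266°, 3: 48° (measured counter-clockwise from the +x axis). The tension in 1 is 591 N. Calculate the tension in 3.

T_3 ≈ 630 N

Resolve: ΣF_x = 591 cos 127° + T_2 cos 266° + T_3 cos 48° = 0.
        ΣF_y = 591 sin 127° + T_2 sin 266° + T_3 sin 48° = 0.
The known terms sum to (-355.7, 472) N, so -0.0698 T_2 + 0.6691 T_3 = 355.7 and -0.9976 T_2 + 0.7431 T_3 = -472.
Solving simultaneously: T_2 = 942.3 N, T_3 = 629.8 N.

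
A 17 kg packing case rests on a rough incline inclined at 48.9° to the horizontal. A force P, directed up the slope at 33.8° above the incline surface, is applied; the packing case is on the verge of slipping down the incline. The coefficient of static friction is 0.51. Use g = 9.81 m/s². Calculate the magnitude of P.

On the verge of sliding down the incline, friction equals μN and acts up the slope.
Perpendicular: N + P sin 33.8° = W cos 48.9° = 109.6 N.
Along incline: P cos 33.8° + μN = W sin 48.9° with W sin 48.9° = 125.7 N.
Solving the pair for P and N: P = 127.5 N, N = 38.72 N (and f = μN = 19.75 N).

P ≈ 127 N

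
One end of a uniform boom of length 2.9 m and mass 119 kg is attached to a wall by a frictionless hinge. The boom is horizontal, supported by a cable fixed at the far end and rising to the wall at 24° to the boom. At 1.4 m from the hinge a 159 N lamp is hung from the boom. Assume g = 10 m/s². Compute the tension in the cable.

Take torques about the hinge: T sin 24° · 2.9 = 119×10×1.45 + 159×1.4 = 1948.1 N·m.
So T = 1948.1 / (0.4067 × 2.9) = 1651.6 N.

T ≈ 1650 N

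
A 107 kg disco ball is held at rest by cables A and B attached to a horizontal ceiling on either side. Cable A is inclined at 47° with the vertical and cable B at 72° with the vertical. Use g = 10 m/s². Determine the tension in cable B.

Angles from the horizontal: cable A is 90° − 47° = 43°, cable B is 90° − 72° = 18°.
Weight W = 107 × 10 = 1070 N acts straight down.
Horizontal: T_A cos 43° = T_B cos 18°  →  T_A = 1.3 T_B.
Vertical: T_A sin 43° + T_B sin 18° = 1070.
Substituting the horizontal relation into the vertical equation gives 1.196 T_B = 1070, so T_B = 894.7 N.

T_B ≈ 895 N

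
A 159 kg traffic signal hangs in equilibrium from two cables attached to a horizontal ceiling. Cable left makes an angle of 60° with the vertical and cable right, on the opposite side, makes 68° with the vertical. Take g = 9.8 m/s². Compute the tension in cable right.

Angles from the horizontal: cable left is 90° − 60° = 30°, cable right is 90° − 68° = 22°.
Weight W = 159 × 9.8 = 1558 N acts straight down.
Horizontal: T_left cos 30° = T_right cos 22°  →  T_left = 1.071 T_right.
Vertical: T_left sin 30° + T_right sin 22° = 1558.
Substituting the horizontal relation into the vertical equation gives 0.9099 T_right = 1558, so T_right = 1712 N.

T_right ≈ 1710 N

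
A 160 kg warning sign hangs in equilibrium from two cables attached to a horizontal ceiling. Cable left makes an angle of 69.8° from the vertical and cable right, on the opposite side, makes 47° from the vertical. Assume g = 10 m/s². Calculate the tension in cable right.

Angles from the horizontal: cable left is 90° − 69.8° = 20.2°, cable right is 90° − 47° = 43°.
Weight W = 160 × 10 = 1600 N acts straight down.
Horizontal: T_left cos 20.2° = T_right cos 43°  →  T_left = 0.7793 T_right.
Vertical: T_left sin 20.2° + T_right sin 43° = 1600.
Substituting the horizontal relation into the vertical equation gives 0.9511 T_right = 1600, so T_right = 1682 N.

T_right ≈ 1680 N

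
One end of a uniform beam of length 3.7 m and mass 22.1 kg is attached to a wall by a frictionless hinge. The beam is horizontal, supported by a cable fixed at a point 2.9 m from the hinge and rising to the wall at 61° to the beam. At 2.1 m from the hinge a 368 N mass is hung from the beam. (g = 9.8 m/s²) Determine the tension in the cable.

T ≈ 463 N

Take torques about the hinge: T sin 61° · 2.9 = 22.1×9.8×1.85 + 368×2.1 = 1173.5 N·m.
So T = 1173.5 / (0.8746 × 2.9) = 462.65 N.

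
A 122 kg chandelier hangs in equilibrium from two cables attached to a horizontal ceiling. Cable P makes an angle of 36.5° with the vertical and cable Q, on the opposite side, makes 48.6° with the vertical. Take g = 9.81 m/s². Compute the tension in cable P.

Angles from the horizontal: cable P is 90° − 36.5° = 53.5°, cable Q is 90° − 48.6° = 41.4°.
Weight W = 122 × 9.81 = 1197 N acts straight down.
Horizontal: T_P cos 53.5° = T_Q cos 41.4°  →  T_Q = 0.793 T_P.
Vertical: T_P sin 53.5° + T_Q sin 41.4° = 1197.
Substituting the horizontal relation into the vertical equation gives 1.328 T_P = 1197, so T_P = 901 N.

T_P ≈ 901 N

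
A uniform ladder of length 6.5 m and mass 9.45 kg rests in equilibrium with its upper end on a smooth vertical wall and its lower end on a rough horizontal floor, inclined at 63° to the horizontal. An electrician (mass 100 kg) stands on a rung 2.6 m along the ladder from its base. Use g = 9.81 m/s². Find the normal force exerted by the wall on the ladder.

N_wall ≈ 224 N

Torques about the foot: N_wall · 6.5 sin 63° = 9.45×9.81×3.25 cos 63° + 100×9.81×2.6 cos 63° → N_wall = 223.56 N.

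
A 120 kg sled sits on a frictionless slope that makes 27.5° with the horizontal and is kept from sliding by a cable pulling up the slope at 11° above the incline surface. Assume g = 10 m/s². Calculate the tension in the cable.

Take axes along and perpendicular to the incline. Weight components: W sin 27.5° = 554.1 N down-slope, W cos 27.5° = 1064 N into the surface.
Along incline: T cos 11° = W sin 27.5° → T = 564.5 N.
Perpendicular: N = W cos 27.5° − T sin 11° = 956.7 N.

T ≈ 564 N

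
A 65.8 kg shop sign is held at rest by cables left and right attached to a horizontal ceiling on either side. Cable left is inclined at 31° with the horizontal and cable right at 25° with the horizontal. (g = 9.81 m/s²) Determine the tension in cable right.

Weight W = 65.8 × 9.81 = 645.5 N acts straight down.
Horizontal: T_left cos 31° = T_right cos 25°  →  T_left = 1.057 T_right.
Vertical: T_left sin 31° + T_right sin 25° = 645.5.
Substituting the horizontal relation into the vertical equation gives 0.9672 T_right = 645.5, so T_right = 667.4 N.

T_right ≈ 667 N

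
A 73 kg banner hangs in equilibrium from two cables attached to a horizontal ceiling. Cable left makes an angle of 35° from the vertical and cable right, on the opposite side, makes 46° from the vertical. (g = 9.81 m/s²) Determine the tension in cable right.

Angles from the horizontal: cable left is 90° − 35° = 55°, cable right is 90° − 46° = 44°.
Weight W = 73 × 9.81 = 716.1 N acts straight down.
Horizontal: T_left cos 55° = T_right cos 44°  →  T_left = 1.254 T_right.
Vertical: T_left sin 55° + T_right sin 44° = 716.1.
Substituting the horizontal relation into the vertical equation gives 1.722 T_right = 716.1, so T_right = 415.9 N.

T_right ≈ 416 N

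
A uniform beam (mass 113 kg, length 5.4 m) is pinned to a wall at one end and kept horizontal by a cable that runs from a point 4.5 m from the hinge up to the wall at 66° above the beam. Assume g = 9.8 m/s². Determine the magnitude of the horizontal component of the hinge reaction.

H_x ≈ 296 N

Take torques about the hinge: T sin 66° · 4.5 = 113×9.8×2.7 = 2990 N·m.
So T = 2990 / (0.9135 × 4.5) = 727.32 N.
ΣF_x = 0: H_x = T cos 66° = 295.83 N.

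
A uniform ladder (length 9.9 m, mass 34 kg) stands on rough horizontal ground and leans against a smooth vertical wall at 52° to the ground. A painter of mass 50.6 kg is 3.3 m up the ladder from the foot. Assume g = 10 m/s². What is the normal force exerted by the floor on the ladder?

N_floor ≈ 846 N

ΣF_y = 0: N_floor = 34×10 + 50.6×10 = 846 N.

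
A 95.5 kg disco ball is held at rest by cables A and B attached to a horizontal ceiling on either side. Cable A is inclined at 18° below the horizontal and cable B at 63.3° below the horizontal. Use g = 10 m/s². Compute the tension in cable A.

Weight W = 95.5 × 10 = 955 N acts straight down.
Horizontal: T_A cos 18° = T_B cos 63.3°  →  T_B = 2.117 T_A.
Vertical: T_A sin 18° + T_B sin 63.3° = 955.
Substituting the horizontal relation into the vertical equation gives 2.2 T_A = 955, so T_A = 434.1 N.

T_A ≈ 434 N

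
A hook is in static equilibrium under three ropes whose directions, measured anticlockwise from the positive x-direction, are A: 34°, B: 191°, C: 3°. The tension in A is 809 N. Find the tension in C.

T_C ≈ 2270 N

Resolve: ΣF_x = 809 cos 34° + T_B cos 191° + T_C cos 3° = 0.
        ΣF_y = 809 sin 34° + T_B sin 191° + T_C sin 3° = 0.
The known terms sum to (670.7, 452.4) N, so -0.9816 T_B + 0.9986 T_C = -670.7 and -0.1908 T_B + 0.0523 T_C = -452.4.
Solving simultaneously: T_B = 2994 N, T_C = 2271 N.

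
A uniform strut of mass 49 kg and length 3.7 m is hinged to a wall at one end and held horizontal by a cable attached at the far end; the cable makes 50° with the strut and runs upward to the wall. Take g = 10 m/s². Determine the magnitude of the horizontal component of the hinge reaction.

Take torques about the hinge: T sin 50° · 3.7 = 49×10×1.85 = 906.5 N·m.
So T = 906.5 / (0.7660 × 3.7) = 319.82 N.
ΣF_x = 0: H_x = T cos 50° = 205.58 N.

H_x ≈ 206 N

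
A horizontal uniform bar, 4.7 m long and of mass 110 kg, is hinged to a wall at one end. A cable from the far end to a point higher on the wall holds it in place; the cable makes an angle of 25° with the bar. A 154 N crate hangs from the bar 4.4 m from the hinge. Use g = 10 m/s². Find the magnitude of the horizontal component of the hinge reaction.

H_x ≈ 1490 N

Take torques about the hinge: T sin 25° · 4.7 = 110×10×2.35 + 154×4.4 = 3262.6 N·m.
So T = 3262.6 / (0.4226 × 4.7) = 1642.5 N.
ΣF_x = 0: H_x = T cos 25° = 1488.7 N.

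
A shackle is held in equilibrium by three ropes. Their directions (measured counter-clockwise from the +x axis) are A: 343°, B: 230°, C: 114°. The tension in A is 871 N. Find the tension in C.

Resolve: ΣF_x = 871 cos 343° + T_B cos 230° + T_C cos 114° = 0.
        ΣF_y = 871 sin 343° + T_B sin 230° + T_C sin 114° = 0.
The known terms sum to (832.9, -254.7) N, so -0.6428 T_B − 0.4067 T_C = -832.9 and -0.7660 T_B + 0.9135 T_C = 254.7.
Solving simultaneously: T_B = 731.4 N, T_C = 892 N.

T_C ≈ 892 N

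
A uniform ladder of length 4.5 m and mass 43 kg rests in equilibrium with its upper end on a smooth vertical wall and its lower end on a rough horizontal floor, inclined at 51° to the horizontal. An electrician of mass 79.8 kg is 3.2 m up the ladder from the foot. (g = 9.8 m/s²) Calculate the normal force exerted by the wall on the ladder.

Torques about the foot: N_wall · 4.5 sin 51° = 43×9.8×2.25 cos 51° + 79.8×9.8×3.2 cos 51° → N_wall = 620.96 N.

N_wall ≈ 621 N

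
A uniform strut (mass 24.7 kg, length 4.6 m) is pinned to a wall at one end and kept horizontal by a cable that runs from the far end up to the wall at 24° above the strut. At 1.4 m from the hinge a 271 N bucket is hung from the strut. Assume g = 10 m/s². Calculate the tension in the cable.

Take torques about the hinge: T sin 24° · 4.6 = 24.7×10×2.3 + 271×1.4 = 947.5 N·m.
So T = 947.5 / (0.4067 × 4.6) = 506.42 N.

T ≈ 506 N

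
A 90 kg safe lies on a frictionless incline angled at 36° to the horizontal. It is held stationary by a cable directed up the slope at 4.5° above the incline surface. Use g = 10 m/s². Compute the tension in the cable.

Take axes along and perpendicular to the incline. Weight components: W sin 36° = 529 N down-slope, W cos 36° = 728.1 N into the surface.
Along incline: T cos 4.5° = W sin 36° → T = 530.6 N.
Perpendicular: N = W cos 36° − T sin 4.5° = 686.5 N.

T ≈ 531 N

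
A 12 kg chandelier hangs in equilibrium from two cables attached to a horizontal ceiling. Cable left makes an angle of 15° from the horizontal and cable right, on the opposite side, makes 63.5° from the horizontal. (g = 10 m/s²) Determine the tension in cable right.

Weight W = 12 × 10 = 120 N acts straight down.
Horizontal: T_left cos 15° = T_right cos 63.5°  →  T_left = 0.4619 T_right.
Vertical: T_left sin 15° + T_right sin 63.5° = 120.
Substituting the horizontal relation into the vertical equation gives 1.014 T_right = 120, so T_right = 118.3 N.

T_right ≈ 118 N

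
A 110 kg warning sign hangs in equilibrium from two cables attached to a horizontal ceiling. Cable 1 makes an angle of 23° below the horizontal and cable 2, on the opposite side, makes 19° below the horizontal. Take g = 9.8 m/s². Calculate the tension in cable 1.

Weight W = 110 × 9.8 = 1078 N acts straight down.
Horizontal: T_1 cos 23° = T_2 cos 19°  →  T_2 = 0.9735 T_1.
Vertical: T_1 sin 23° + T_2 sin 19° = 1078.
Substituting the horizontal relation into the vertical equation gives 0.7077 T_1 = 1078, so T_1 = 1523 N.

T_1 ≈ 1520 N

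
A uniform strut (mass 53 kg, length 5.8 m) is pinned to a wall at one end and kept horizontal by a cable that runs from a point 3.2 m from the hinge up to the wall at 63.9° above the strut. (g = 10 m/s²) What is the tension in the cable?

T ≈ 535 N

Take torques about the hinge: T sin 63.9° · 3.2 = 53×10×2.9 = 1537 N·m.
So T = 1537 / (0.8980 × 3.2) = 534.85 N.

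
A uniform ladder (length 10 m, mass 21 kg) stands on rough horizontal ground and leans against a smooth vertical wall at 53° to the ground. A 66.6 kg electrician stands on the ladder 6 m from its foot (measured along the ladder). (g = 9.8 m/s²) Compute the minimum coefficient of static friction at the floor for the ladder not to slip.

ΣF_y = 0: N_floor = 21×9.8 + 66.6×9.8 = 858.48 N.
Torques about the foot: N_wall · 10 sin 53° = 21×9.8×5 cos 53° + 66.6×9.8×6 cos 53° → N_wall = 372.64 N.
ΣF_x = 0: f_floor = N_wall = 372.64 N.
μ_min = f_floor / N_floor = 372.64 / 858.48 = 0.4341.

μ_min ≈ 0.434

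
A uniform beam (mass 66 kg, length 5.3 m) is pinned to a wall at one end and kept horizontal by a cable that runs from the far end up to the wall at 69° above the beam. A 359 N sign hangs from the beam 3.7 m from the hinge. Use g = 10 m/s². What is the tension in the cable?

T ≈ 622 N

Take torques about the hinge: T sin 69° · 5.3 = 66×10×2.65 + 359×3.7 = 3077.3 N·m.
So T = 3077.3 / (0.9336 × 5.3) = 621.93 N.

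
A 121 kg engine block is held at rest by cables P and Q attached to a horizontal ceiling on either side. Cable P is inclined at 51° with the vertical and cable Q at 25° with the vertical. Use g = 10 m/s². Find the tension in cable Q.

Angles from the horizontal: cable P is 90° − 51° = 39°, cable Q is 90° − 25° = 65°.
Weight W = 121 × 10 = 1210 N acts straight down.
Horizontal: T_P cos 39° = T_Q cos 65°  →  T_P = 0.5438 T_Q.
Vertical: T_P sin 39° + T_Q sin 65° = 1210.
Substituting the horizontal relation into the vertical equation gives 1.249 T_Q = 1210, so T_Q = 969.1 N.

T_Q ≈ 969 N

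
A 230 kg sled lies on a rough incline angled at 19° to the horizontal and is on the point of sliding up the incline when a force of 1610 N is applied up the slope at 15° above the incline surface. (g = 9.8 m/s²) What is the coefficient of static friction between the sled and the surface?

On the verge of sliding up the incline, friction is at its maximum μN and acts down the slope.
Perpendicular to incline: N = W cos 19° − P sin 15° = 2131 − 416.7 = 1715 N.
Along incline: P cos 15° − μN = W sin 19° → μ = −(W sin 19° − P cos 15°) / N = 0.479.

μ ≈ 0.479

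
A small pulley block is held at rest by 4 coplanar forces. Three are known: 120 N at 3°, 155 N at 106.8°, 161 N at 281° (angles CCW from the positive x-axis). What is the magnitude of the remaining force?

Sum the known components: ΣF_x = 105.8 N, ΣF_y = -3.377 N.
For equilibrium the remaining force must supply (−ΣF_x, −ΣF_y) = (-105.8, 3.377) N.
Magnitude = √((-105.8)² + (3.377)²) = 105.8 N; direction = atan2(3.377, -105.8) = 178.2°.

F ≈ 106 N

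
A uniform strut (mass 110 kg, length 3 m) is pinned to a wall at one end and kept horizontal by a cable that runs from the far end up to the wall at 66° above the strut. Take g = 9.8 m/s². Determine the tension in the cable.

Take torques about the hinge: T sin 66° · 3 = 110×9.8×1.5 = 1617 N·m.
So T = 1617 / (0.9135 × 3) = 590.01 N.

T ≈ 590 N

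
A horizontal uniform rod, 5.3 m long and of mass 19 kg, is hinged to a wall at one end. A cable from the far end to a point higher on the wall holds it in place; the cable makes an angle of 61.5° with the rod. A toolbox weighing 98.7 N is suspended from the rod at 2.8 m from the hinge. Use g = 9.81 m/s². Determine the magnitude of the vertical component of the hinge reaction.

Take torques about the hinge: T sin 61.5° · 5.3 = 19×9.81×2.65 + 98.7×2.8 = 770.29 N·m.
So T = 770.29 / (0.8788 × 5.3) = 165.38 N.
ΣF_y = 0: H_y = (19×9.81 + 98.7) − T sin 61.5° = 285.09 − 145.34 = 139.75 N.

|H_y| ≈ 140 N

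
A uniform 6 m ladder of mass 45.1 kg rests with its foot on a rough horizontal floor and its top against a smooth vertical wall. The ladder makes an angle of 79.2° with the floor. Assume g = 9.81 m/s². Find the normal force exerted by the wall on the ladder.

N_wall ≈ 42.2 N

Torques about the foot: N_wall · 6 sin 79.2° = 45.1×9.81×3 cos 79.2° → N_wall = 42.199 N.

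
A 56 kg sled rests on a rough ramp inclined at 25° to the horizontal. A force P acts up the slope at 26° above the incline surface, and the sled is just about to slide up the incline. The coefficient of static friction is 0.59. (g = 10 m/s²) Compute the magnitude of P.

P ≈ 463 N

On the verge of sliding up the incline, friction equals μN and acts down the slope.
Perpendicular: N + P sin 26° = W cos 25° = 507.5 N.
Along incline: P cos 26° = W sin 25° + μN  with W sin 25° = 236.7 N.
Solving the pair for P and N: P = 463.2 N, N = 304.5 N (and f = μN = 179.6 N).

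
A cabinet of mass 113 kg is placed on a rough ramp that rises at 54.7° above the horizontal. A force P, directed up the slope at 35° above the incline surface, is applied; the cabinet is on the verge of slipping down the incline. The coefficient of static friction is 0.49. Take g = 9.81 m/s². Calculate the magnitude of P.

On the verge of sliding down the incline, friction equals μN and acts up the slope.
Perpendicular: N + P sin 35° = W cos 54.7° = 640.6 N.
Along incline: P cos 35° + μN = W sin 54.7° with W sin 54.7° = 904.7 N.
Solving the pair for P and N: P = 1098 N, N = 10.79 N (and f = μN = 5.285 N).

P ≈ 1100 N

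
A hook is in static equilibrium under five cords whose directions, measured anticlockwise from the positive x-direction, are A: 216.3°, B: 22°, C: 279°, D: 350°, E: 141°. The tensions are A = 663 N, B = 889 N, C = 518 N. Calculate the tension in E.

Resolve: ΣF_x = 663 cos 216.3° + 889 cos 22° + 518 cos 279° + T_D cos 350° + T_E cos 141° = 0.
        ΣF_y = 663 sin 216.3° + 889 sin 22° + 518 sin 279° + T_D sin 350° + T_E sin 141° = 0.
The known terms sum to (371, -571.1) N, so 0.9848 T_D − 0.7771 T_E = -371 and -0.1736 T_D + 0.6293 T_E = 571.1.
Solving simultaneously: T_D = 433.9 N, T_E = 1027 N.

T_E ≈ 1030 N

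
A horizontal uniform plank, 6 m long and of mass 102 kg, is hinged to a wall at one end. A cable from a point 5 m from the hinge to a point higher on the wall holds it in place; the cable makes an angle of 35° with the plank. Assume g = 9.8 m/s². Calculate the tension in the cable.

T ≈ 1050 N

Take torques about the hinge: T sin 35° · 5 = 102×9.8×3 = 2998.8 N·m.
So T = 2998.8 / (0.5736 × 5) = 1045.6 N.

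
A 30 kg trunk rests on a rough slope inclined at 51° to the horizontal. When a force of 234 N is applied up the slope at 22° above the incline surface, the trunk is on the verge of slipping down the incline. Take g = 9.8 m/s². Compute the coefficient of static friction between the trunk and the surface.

On the verge of sliding down the incline, friction is at its maximum μN and acts up the slope.
Perpendicular to incline: N = W cos 51° − P sin 22° = 185 − 87.66 = 97.36 N.
Along incline: P cos 22° + μN = W sin 51° → μ = (W sin 51° − P cos 22°) / N = 0.1183.

μ ≈ 0.118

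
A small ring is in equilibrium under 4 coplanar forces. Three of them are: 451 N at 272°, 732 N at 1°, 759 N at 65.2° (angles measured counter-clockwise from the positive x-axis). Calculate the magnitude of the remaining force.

Sum the known components: ΣF_x = 1066 N, ΣF_y = 251.1 N.
For equilibrium the remaining force must supply (−ΣF_x, −ΣF_y) = (-1066, -251.1) N.
Magnitude = √((-1066)² + (-251.1)²) = 1095 N; direction = atan2(-251.1, -1066) = 193.3°.

F ≈ 1100 N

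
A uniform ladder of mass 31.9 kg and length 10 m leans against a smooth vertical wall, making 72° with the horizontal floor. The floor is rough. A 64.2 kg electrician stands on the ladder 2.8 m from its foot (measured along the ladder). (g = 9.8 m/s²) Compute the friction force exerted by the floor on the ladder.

f ≈ 108 N

Torques about the foot: N_wall · 10 sin 72° = 31.9×9.8×5 cos 72° + 64.2×9.8×2.8 cos 72° → N_wall = 108.03 N.
ΣF_x = 0: f_floor = N_wall = 108.03 N.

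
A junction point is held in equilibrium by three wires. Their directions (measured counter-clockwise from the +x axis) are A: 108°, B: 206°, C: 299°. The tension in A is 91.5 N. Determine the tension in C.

Resolve: ΣF_x = 91.5 cos 108° + T_B cos 206° + T_C cos 299° = 0.
        ΣF_y = 91.5 sin 108° + T_B sin 206° + T_C sin 299° = 0.
The known terms sum to (-28.28, 87.02) N, so -0.8988 T_B + 0.4848 T_C = 28.28 and -0.4384 T_B − 0.8746 T_C = -87.02.
Solving simultaneously: T_B = 17.48 N, T_C = 90.73 N.

T_C ≈ 90.7 N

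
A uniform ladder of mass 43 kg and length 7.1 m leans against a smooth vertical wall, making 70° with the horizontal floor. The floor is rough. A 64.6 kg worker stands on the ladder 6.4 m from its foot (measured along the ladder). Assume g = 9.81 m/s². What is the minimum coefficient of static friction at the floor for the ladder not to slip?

ΣF_y = 0: N_floor = 43×9.81 + 64.6×9.81 = 1055.6 N.
Torques about the foot: N_wall · 7.1 sin 70° = 43×9.81×3.55 cos 70° + 64.6×9.81×6.4 cos 70° → N_wall = 284.68 N.
ΣF_x = 0: f_floor = N_wall = 284.68 N.
μ_min = f_floor / N_floor = 284.68 / 1055.6 = 0.2697.

μ_min ≈ 0.270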